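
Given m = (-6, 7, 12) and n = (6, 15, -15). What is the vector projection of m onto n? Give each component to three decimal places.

(-1.370, -3.426, 3.426)

m · n = (-6)·6 + 7·15 + 12·(-15) = -36 + 105 - 180 = -111
|n|² = 36 + 225 + 225 = 486
proj_n m = (-111/486) · (6, 15, -15) ≈ (-1.370, -3.426, 3.426)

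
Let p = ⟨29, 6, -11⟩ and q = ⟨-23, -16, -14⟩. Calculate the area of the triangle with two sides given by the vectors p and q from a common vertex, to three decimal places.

389.922

i: 6·(-14) - (-11)·(-16) = -84 - 176 = -260
j: (-11)·(-23) - 29·(-14) = 253 - (-406) = 659
k: 29·(-16) - 6·(-23) = -464 - (-138) = -326
p × q = (-260, 659, -326)
|p × q| = √((-260)² + 659² + (-326)²) = √608157 ≈ 779.8442
area = ½ · 779.8442 ≈ 389.922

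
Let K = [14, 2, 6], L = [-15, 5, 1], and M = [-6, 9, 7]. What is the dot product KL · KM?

KL = L − K = (-29, 3, -5)
KM = M − K = (-20, 7, 1)
KL · KM = (-29)·(-20) + 3·7 + (-5)·1 = 580 + 21 - 5 = 596

596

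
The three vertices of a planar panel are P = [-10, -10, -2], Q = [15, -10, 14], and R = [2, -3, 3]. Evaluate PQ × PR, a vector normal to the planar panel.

PQ = (25, 0, 16)
PR = (12, 7, 5)
i: 0·5 - 16·7 = 0 - 112 = -112
j: 16·12 - 25·5 = 192 - 125 = 67
k: 25·7 - 0·12 = 175 - 0 = 175
PQ × PR = (-112, 67, 175)

(-112, 67, 175)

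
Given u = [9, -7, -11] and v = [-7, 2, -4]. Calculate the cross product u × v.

(50, 113, -31)

i: (-7)·(-4) - (-11)·2 = 28 - (-22) = 50
j: (-11)·(-7) - 9·(-4) = 77 - (-36) = 113
k: 9·2 - (-7)·(-7) = 18 - 49 = -31
u × v = (50, 113, -31)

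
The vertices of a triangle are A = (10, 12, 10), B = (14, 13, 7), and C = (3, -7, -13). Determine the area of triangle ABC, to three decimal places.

77.347

AB = (4, 1, -3),  AC = (-7, -19, -23)
i: 1·(-23) - (-3)·(-19) = -23 - 57 = -80
j: (-3)·(-7) - 4·(-23) = 21 - (-92) = 113
k: 4·(-19) - 1·(-7) = -76 - (-7) = -69
AB × AC = (-80, 113, -69)
|AB × AC| = √23930 ≈ 154.6932
area = ½ · 154.6932 ≈ 77.347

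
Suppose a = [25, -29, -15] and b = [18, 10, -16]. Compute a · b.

a · b = 25·18 + (-29)·10 + (-15)·(-16) = 450 - 290 + 240 = 400

400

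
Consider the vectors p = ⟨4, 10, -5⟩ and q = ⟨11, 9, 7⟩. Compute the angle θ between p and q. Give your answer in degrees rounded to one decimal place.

p · q = 4·11 + 10·9 + (-5)·7 = 44 + 90 - 35 = 99
|p|² = 16 + 100 + 25 = 141,  |p| = √141 ≈ 11.874342
|q|² = 121 + 81 + 49 = 251,  |q| = √251 ≈ 15.842980
cos θ = 99 / (11.874342 · 15.842980) ≈ 0.52625
θ = arccos(0.52625) ≈ 58.2°

58.2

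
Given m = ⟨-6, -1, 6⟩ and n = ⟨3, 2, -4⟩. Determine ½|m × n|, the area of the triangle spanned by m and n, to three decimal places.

6.727

i: (-1)·(-4) - 6·2 = 4 - 12 = -8
j: 6·3 - (-6)·(-4) = 18 - 24 = -6
k: (-6)·2 - (-1)·3 = -12 - (-3) = -9
m × n = (-8, -6, -9)
|m × n| = √((-8)² + (-6)² + (-9)²) = √181 ≈ 13.4536
area = ½ · 13.4536 ≈ 6.727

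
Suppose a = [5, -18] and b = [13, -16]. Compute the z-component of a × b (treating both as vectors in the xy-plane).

5·(-16) - (-18)·13 = -80 - (-234) = 154

154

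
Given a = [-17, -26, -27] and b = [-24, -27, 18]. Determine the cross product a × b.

(-1197, 954, -165)

i: (-26)·18 - (-27)·(-27) = -468 - 729 = -1197
j: (-27)·(-24) - (-17)·18 = 648 - (-306) = 954
k: (-17)·(-27) - (-26)·(-24) = 459 - 624 = -165
a × b = (-1197, 954, -165)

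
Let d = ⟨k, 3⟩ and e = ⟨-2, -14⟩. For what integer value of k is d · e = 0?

d · e = k·(-2) + 3·(-14) = -42 - 2k
Set equal to 0: -2k = 42, so k = -21.

-21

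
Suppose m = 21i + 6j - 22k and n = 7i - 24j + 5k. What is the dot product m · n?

m · n = 21·7 + 6·(-24) + (-22)·5 = 147 - 144 - 110 = -107

-107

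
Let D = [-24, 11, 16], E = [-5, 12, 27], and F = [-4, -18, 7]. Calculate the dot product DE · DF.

DE = E − D = (19, 1, 11)
DF = F − D = (20, -29, -9)
DE · DF = 19·20 + 1·(-29) + 11·(-9) = 380 - 29 - 99 = 252

252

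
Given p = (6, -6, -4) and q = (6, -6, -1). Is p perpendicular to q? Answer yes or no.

no

p · q = 6·6 + (-6)·(-6) + (-4)·(-1) = 36 + 36 + 4 = 76
Nonzero, so the vectors are not orthogonal.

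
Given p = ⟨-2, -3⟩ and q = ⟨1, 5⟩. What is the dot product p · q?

-17

p · q = (-2)·1 + (-3)·5 = -2 - 15 = -17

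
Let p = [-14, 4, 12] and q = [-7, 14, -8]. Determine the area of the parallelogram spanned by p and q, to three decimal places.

326.558

i: 4·(-8) - 12·14 = -32 - 168 = -200
j: 12·(-7) - (-14)·(-8) = -84 - 112 = -196
k: (-14)·14 - 4·(-7) = -196 - (-28) = -168
p × q = (-200, -196, -168)
|p × q| = √((-200)² + (-196)² + (-168)²) = √106640 ≈ 326.5578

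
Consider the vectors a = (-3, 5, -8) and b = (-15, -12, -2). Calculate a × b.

i: 5·(-2) - (-8)·(-12) = -10 - 96 = -106
j: (-8)·(-15) - (-3)·(-2) = 120 - 6 = 114
k: (-3)·(-12) - 5·(-15) = 36 - (-75) = 111
a × b = (-106, 114, 111)

(-106, 114, 111)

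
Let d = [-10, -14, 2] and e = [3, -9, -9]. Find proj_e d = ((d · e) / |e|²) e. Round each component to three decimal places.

(1.368, -4.105, -4.105)

d · e = (-10)·3 + (-14)·(-9) + 2·(-9) = -30 + 126 - 18 = 78
|e|² = 9 + 81 + 81 = 171
proj_e d = (78/171) · (3, -9, -9) ≈ (1.368, -4.105, -4.105)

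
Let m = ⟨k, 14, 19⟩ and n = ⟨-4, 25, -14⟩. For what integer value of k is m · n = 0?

21

m · n = k·(-4) + 14·25 + 19·(-14) = 84 - 4k
Set equal to 0: -4k = -84, so k = 21.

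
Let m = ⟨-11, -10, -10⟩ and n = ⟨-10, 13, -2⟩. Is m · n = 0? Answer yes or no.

yes

m · n = (-11)·(-10) + (-10)·13 + (-10)·(-2) = 110 - 130 + 20 = 0
Zero, so the vectors are orthogonal.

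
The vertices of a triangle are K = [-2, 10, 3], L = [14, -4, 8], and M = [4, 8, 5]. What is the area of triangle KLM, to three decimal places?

27.532

KL = (16, -14, 5),  KM = (6, -2, 2)
i: (-14)·2 - 5·(-2) = -28 - (-10) = -18
j: 5·6 - 16·2 = 30 - 32 = -2
k: 16·(-2) - (-14)·6 = -32 - (-84) = 52
KL × KM = (-18, -2, 52)
|KL × KM| = √3032 ≈ 55.0636
area = ½ · 55.0636 ≈ 27.532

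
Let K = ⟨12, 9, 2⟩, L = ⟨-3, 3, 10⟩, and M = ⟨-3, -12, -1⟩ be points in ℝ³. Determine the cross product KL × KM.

KL = (-15, -6, 8)
KM = (-15, -21, -3)
i: (-6)·(-3) - 8·(-21) = 18 - (-168) = 186
j: 8·(-15) - (-15)·(-3) = -120 - 45 = -165
k: (-15)·(-21) - (-6)·(-15) = 315 - 90 = 225
KL × KM = (186, -165, 225)

(186, -165, 225)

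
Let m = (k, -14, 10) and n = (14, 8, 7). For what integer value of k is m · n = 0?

3

m · n = k·14 + (-14)·8 + 10·7 = -42 + 14k
Set equal to 0: 14k = 42, so k = 3.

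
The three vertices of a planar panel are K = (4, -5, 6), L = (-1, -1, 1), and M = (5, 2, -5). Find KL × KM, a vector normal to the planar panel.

(-9, -60, -39)

KL = (-5, 4, -5)
KM = (1, 7, -11)
i: 4·(-11) - (-5)·7 = -44 - (-35) = -9
j: (-5)·1 - (-5)·(-11) = -5 - 55 = -60
k: (-5)·7 - 4·1 = -35 - 4 = -39
KL × KM = (-9, -60, -39)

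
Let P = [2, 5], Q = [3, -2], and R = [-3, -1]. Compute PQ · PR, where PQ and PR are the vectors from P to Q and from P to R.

PQ = Q − P = (1, -7)
PR = R − P = (-5, -6)
PQ · PR = 1·(-5) + (-7)·(-6) = -5 + 42 = 37

37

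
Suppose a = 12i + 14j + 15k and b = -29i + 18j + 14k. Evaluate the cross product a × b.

i: 14·14 - 15·18 = 196 - 270 = -74
j: 15·(-29) - 12·14 = -435 - 168 = -603
k: 12·18 - 14·(-29) = 216 - (-406) = 622
a × b = (-74, -603, 622)

(-74, -603, 622)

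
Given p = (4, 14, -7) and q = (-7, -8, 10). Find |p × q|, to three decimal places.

i: 14·10 - (-7)·(-8) = 140 - 56 = 84
j: (-7)·(-7) - 4·10 = 49 - 40 = 9
k: 4·(-8) - 14·(-7) = -32 - (-98) = 66
p × q = (84, 9, 66)
|p × q| = √(84² + 9² + 66²) = √11493 ≈ 107.2054

107.205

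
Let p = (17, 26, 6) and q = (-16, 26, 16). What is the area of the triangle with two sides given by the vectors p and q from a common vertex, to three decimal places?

484.559

i: 26·16 - 6·26 = 416 - 156 = 260
j: 6·(-16) - 17·16 = -96 - 272 = -368
k: 17·26 - 26·(-16) = 442 - (-416) = 858
p × q = (260, -368, 858)
|p × q| = √(260² + (-368)² + 858²) = √939188 ≈ 969.1171
area = ½ · 969.1171 ≈ 484.559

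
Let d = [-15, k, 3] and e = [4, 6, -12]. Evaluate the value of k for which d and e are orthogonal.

16

d · e = (-15)·4 + k·6 + 3·(-12) = -96 + 6k
Set equal to 0: 6k = 96, so k = 16.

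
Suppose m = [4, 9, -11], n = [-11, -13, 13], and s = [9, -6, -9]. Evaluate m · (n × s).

-1071

n × s:
i: (-13)·(-9) - 13·(-6) = 117 - (-78) = 195
j: 13·9 - (-11)·(-9) = 117 - 99 = 18
k: (-11)·(-6) - (-13)·9 = 66 - (-117) = 183
n × s = (195, 18, 183)
m · (n × s) = 4·195 + 9·18 + (-11)·183 = 780 + 162 - 2013 = -1071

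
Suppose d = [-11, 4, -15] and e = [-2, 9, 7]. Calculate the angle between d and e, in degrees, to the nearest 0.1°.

d · e = (-11)·(-2) + 4·9 + (-15)·7 = 22 + 36 - 105 = -47
|d|² = 121 + 16 + 225 = 362,  |d| = √362 ≈ 19.026298
|e|² = 4 + 81 + 49 = 134,  |e| = √134 ≈ 11.575837
cos θ = -47 / (19.026298 · 11.575837) ≈ -0.21340
θ = arccos(-0.21340) ≈ 102.3°

102.3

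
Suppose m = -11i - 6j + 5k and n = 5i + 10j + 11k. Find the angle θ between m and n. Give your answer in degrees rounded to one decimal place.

106.5

m · n = (-11)·5 + (-6)·10 + 5·11 = -55 - 60 + 55 = -60
|m|² = 121 + 36 + 25 = 182,  |m| = √182 ≈ 13.490738
|n|² = 25 + 100 + 121 = 246,  |n| = √246 ≈ 15.684387
cos θ = -60 / (13.490738 · 15.684387) ≈ -0.28356
θ = arccos(-0.28356) ≈ 106.5°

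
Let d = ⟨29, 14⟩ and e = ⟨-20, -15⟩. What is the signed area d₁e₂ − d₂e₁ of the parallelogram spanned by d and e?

-155

29·(-15) - 14·(-20) = -435 - (-280) = -155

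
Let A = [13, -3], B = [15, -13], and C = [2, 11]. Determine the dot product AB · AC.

AB = B − A = (2, -10)
AC = C − A = (-11, 14)
AB · AC = 2·(-11) + (-10)·14 = -22 - 140 = -162

-162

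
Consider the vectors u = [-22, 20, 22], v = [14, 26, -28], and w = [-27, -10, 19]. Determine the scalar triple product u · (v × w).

17456

v × w:
i: 26·19 - (-28)·(-10) = 494 - 280 = 214
j: (-28)·(-27) - 14·19 = 756 - 266 = 490
k: 14·(-10) - 26·(-27) = -140 - (-702) = 562
v × w = (214, 490, 562)
u · (v × w) = (-22)·214 + 20·490 + 22·562 = -4708 + 9800 + 12364 = 17456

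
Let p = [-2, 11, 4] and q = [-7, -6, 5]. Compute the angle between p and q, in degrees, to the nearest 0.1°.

104.9

p · q = (-2)·(-7) + 11·(-6) + 4·5 = 14 - 66 + 20 = -32
|p|² = 4 + 121 + 16 = 141,  |p| = √141 ≈ 11.874342
|q|² = 49 + 36 + 25 = 110,  |q| = √110 ≈ 10.488088
cos θ = -32 / (11.874342 · 10.488088) ≈ -0.25695
θ = arccos(-0.25695) ≈ 104.9°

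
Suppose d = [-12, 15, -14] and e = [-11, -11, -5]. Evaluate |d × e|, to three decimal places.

i: 15·(-5) - (-14)·(-11) = -75 - 154 = -229
j: (-14)·(-11) - (-12)·(-5) = 154 - 60 = 94
k: (-12)·(-11) - 15·(-11) = 132 - (-165) = 297
d × e = (-229, 94, 297)
|d × e| = √((-229)² + 94² + 297²) = √149486 ≈ 386.6342

386.634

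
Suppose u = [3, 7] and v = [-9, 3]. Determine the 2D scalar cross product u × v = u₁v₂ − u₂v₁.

3·3 - 7·(-9) = 9 - (-63) = 72

72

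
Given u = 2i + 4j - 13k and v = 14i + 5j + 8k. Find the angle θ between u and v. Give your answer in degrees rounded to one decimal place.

u · v = 2·14 + 4·5 + (-13)·8 = 28 + 20 - 104 = -56
|u|² = 4 + 16 + 169 = 189,  |u| = √189 ≈ 13.747727
|v|² = 196 + 25 + 64 = 285,  |v| = √285 ≈ 16.881943
cos θ = -56 / (13.747727 · 16.881943) ≈ -0.24129
θ = arccos(-0.24129) ≈ 104.0°

104.0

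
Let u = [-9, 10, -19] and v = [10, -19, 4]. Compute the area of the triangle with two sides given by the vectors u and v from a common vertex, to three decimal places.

181.520

i: 10·4 - (-19)·(-19) = 40 - 361 = -321
j: (-19)·10 - (-9)·4 = -190 - (-36) = -154
k: (-9)·(-19) - 10·10 = 171 - 100 = 71
u × v = (-321, -154, 71)
|u × v| = √((-321)² + (-154)² + 71²) = √131798 ≈ 363.0399
area = ½ · 363.0399 ≈ 181.520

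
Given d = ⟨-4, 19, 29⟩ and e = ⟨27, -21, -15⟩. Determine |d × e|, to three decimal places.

i: 19·(-15) - 29·(-21) = -285 - (-609) = 324
j: 29·27 - (-4)·(-15) = 783 - 60 = 723
k: (-4)·(-21) - 19·27 = 84 - 513 = -429
d × e = (324, 723, -429)
|d × e| = √(324² + 723² + (-429)²) = √811746 ≈ 900.9695

900.969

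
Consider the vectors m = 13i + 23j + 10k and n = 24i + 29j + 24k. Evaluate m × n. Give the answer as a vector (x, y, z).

(262, -72, -175)

i: 23·24 - 10·29 = 552 - 290 = 262
j: 10·24 - 13·24 = 240 - 312 = -72
k: 13·29 - 23·24 = 377 - 552 = -175
m × n = (262, -72, -175)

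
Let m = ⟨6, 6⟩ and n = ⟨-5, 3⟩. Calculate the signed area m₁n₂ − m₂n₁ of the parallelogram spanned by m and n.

6·3 - 6·(-5) = 18 - (-30) = 48

48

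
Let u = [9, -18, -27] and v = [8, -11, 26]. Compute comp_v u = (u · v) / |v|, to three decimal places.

u · v = 9·8 + (-18)·(-11) + (-27)·26 = 72 + 198 - 702 = -432
|v| = √(64 + 121 + 676) = √861 ≈ 29.3428
comp_v u = -432 / √861 ≈ -14.723

-14.723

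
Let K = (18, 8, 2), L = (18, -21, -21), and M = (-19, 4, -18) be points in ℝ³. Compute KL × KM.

KL = (0, -29, -23)
KM = (-37, -4, -20)
i: (-29)·(-20) - (-23)·(-4) = 580 - 92 = 488
j: (-23)·(-37) - 0·(-20) = 851 - 0 = 851
k: 0·(-4) - (-29)·(-37) = 0 - 1073 = -1073
KL × KM = (488, 851, -1073)

(488, 851, -1073)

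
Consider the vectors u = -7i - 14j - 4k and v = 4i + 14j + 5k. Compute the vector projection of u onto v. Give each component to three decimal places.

(-4.118, -14.414, -5.148)

u · v = (-7)·4 + (-14)·14 + (-4)·5 = -28 - 196 - 20 = -244
|v|² = 16 + 196 + 25 = 237
proj_v u = (-244/237) · (4, 14, 5) ≈ (-4.118, -14.414, -5.148)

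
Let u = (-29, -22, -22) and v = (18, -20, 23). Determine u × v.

(-946, 271, 976)

i: (-22)·23 - (-22)·(-20) = -506 - 440 = -946
j: (-22)·18 - (-29)·23 = -396 - (-667) = 271
k: (-29)·(-20) - (-22)·18 = 580 - (-396) = 976
u × v = (-946, 271, 976)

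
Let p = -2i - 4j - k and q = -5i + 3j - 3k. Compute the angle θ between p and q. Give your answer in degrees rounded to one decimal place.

p · q = (-2)·(-5) + (-4)·3 + (-1)·(-3) = 10 - 12 + 3 = 1
|p|² = 4 + 16 + 1 = 21,  |p| = √21 ≈ 4.582576
|q|² = 25 + 9 + 9 = 43,  |q| = √43 ≈ 6.557439
cos θ = 1 / (4.582576 · 6.557439) ≈ 0.03328
θ = arccos(0.03328) ≈ 88.1°

88.1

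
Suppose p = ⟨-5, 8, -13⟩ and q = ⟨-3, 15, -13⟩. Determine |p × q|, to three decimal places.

i: 8·(-13) - (-13)·15 = -104 - (-195) = 91
j: (-13)·(-3) - (-5)·(-13) = 39 - 65 = -26
k: (-5)·15 - 8·(-3) = -75 - (-24) = -51
p × q = (91, -26, -51)
|p × q| = √(91² + (-26)² + (-51)²) = √11558 ≈ 107.5081

107.508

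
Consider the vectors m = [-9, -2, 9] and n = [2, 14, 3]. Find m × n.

i: (-2)·3 - 9·14 = -6 - 126 = -132
j: 9·2 - (-9)·3 = 18 - (-27) = 45
k: (-9)·14 - (-2)·2 = -126 - (-4) = -122
m × n = (-132, 45, -122)

(-132, 45, -122)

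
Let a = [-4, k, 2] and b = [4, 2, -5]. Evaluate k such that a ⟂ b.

13

a · b = (-4)·4 + k·2 + 2·(-5) = -26 + 2k
Set equal to 0: 2k = 26, so k = 13.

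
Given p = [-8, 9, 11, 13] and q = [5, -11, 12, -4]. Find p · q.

-59

p · q = (-8)·5 + 9·(-11) + 11·12 + 13·(-4) = -40 - 99 + 132 - 52 = -59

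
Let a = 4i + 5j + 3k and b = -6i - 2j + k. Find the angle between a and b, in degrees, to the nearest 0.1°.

a · b = 4·(-6) + 5·(-2) + 3·1 = -24 - 10 + 3 = -31
|a|² = 16 + 25 + 9 = 50,  |a| = √50 ≈ 7.071068
|b|² = 36 + 4 + 1 = 41,  |b| = √41 ≈ 6.403124
cos θ = -31 / (7.071068 · 6.403124) ≈ -0.68468
θ = arccos(-0.68468) ≈ 133.2°

133.2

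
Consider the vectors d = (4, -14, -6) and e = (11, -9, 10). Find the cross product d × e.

(-194, -106, 118)

i: (-14)·10 - (-6)·(-9) = -140 - 54 = -194
j: (-6)·11 - 4·10 = -66 - 40 = -106
k: 4·(-9) - (-14)·11 = -36 - (-154) = 118
d × e = (-194, -106, 118)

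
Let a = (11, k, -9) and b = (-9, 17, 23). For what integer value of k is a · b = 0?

18

a · b = 11·(-9) + k·17 + (-9)·23 = -306 + 17k
Set equal to 0: 17k = 306, so k = 18.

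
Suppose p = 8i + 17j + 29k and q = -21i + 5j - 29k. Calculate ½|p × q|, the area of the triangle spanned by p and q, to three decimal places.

420.352

i: 17·(-29) - 29·5 = -493 - 145 = -638
j: 29·(-21) - 8·(-29) = -609 - (-232) = -377
k: 8·5 - 17·(-21) = 40 - (-357) = 397
p × q = (-638, -377, 397)
|p × q| = √((-638)² + (-377)² + 397²) = √706782 ≈ 840.7033
area = ½ · 840.7033 ≈ 420.352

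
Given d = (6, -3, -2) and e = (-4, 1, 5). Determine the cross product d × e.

i: (-3)·5 - (-2)·1 = -15 - (-2) = -13
j: (-2)·(-4) - 6·5 = 8 - 30 = -22
k: 6·1 - (-3)·(-4) = 6 - 12 = -6
d × e = (-13, -22, -6)

(-13, -22, -6)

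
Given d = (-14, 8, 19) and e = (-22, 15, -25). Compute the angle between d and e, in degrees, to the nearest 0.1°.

93.0

d · e = (-14)·(-22) + 8·15 + 19·(-25) = 308 + 120 - 475 = -47
|d|² = 196 + 64 + 361 = 621,  |d| = √621 ≈ 24.919872
|e|² = 484 + 225 + 625 = 1334,  |e| = √1334 ≈ 36.523965
cos θ = -47 / (24.919872 · 36.523965) ≈ -0.05164
θ = arccos(-0.05164) ≈ 93.0°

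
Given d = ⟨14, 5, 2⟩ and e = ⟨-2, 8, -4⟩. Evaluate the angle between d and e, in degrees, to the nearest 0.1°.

d · e = 14·(-2) + 5·8 + 2·(-4) = -28 + 40 - 8 = 4
|d|² = 196 + 25 + 4 = 225,  |d| = √225 ≈ 15.000000
|e|² = 4 + 64 + 16 = 84,  |e| = √84 ≈ 9.165151
cos θ = 4 / (15.000000 · 9.165151) ≈ 0.02910
θ = arccos(0.02910) ≈ 88.3°

88.3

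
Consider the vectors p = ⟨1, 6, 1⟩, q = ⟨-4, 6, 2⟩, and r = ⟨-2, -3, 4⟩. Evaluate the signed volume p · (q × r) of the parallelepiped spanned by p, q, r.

q × r:
i: 6·4 - 2·(-3) = 24 - (-6) = 30
j: 2·(-2) - (-4)·4 = -4 - (-16) = 12
k: (-4)·(-3) - 6·(-2) = 12 - (-12) = 24
q × r = (30, 12, 24)
p · (q × r) = 1·30 + 6·12 + 1·24 = 30 + 72 + 24 = 126

126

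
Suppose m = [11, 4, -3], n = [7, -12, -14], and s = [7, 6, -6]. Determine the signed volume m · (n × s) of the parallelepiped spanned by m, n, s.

1114

n × s:
i: (-12)·(-6) - (-14)·6 = 72 - (-84) = 156
j: (-14)·7 - 7·(-6) = -98 - (-42) = -56
k: 7·6 - (-12)·7 = 42 - (-84) = 126
n × s = (156, -56, 126)
m · (n × s) = 11·156 + 4·(-56) + (-3)·126 = 1716 - 224 - 378 = 1114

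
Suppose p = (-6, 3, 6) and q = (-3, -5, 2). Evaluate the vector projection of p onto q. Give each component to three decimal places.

(-1.184, -1.974, 0.789)

p · q = (-6)·(-3) + 3·(-5) + 6·2 = 18 - 15 + 12 = 15
|q|² = 9 + 25 + 4 = 38
proj_q p = (15/38) · (-3, -5, 2) ≈ (-1.184, -1.974, 0.789)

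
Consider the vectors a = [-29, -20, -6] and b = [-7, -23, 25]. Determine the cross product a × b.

(-638, 767, 527)

i: (-20)·25 - (-6)·(-23) = -500 - 138 = -638
j: (-6)·(-7) - (-29)·25 = 42 - (-725) = 767
k: (-29)·(-23) - (-20)·(-7) = 667 - 140 = 527
a × b = (-638, 767, 527)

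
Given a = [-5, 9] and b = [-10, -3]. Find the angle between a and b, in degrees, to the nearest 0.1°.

a · b = (-5)·(-10) + 9·(-3) = 50 - 27 = 23
|a|² = 25 + 81 = 106,  |a| = √106 ≈ 10.295630
|b|² = 100 + 9 = 109,  |b| = √109 ≈ 10.440307
cos θ = 23 / (10.295630 · 10.440307) ≈ 0.21397
θ = arccos(0.21397) ≈ 77.6°

77.6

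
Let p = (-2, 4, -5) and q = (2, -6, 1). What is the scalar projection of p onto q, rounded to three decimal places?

p · q = (-2)·2 + 4·(-6) + (-5)·1 = -4 - 24 - 5 = -33
|q| = √(4 + 36 + 1) = √41 ≈ 6.4031
comp_q p = -33 / √41 ≈ -5.154

-5.154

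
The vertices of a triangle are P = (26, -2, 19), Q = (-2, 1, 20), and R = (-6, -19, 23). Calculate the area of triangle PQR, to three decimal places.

PQ = (-28, 3, 1),  PR = (-32, -17, 4)
i: 3·4 - 1·(-17) = 12 - (-17) = 29
j: 1·(-32) - (-28)·4 = -32 - (-112) = 80
k: (-28)·(-17) - 3·(-32) = 476 - (-96) = 572
PQ × PR = (29, 80, 572)
|PQ × PR| = √334425 ≈ 578.2949
area = ½ · 578.2949 ≈ 289.147

289.147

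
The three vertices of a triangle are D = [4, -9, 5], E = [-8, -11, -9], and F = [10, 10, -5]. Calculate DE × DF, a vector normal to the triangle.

(286, -204, -216)

DE = (-12, -2, -14)
DF = (6, 19, -10)
i: (-2)·(-10) - (-14)·19 = 20 - (-266) = 286
j: (-14)·6 - (-12)·(-10) = -84 - 120 = -204
k: (-12)·19 - (-2)·6 = -228 - (-12) = -216
DE × DF = (286, -204, -216)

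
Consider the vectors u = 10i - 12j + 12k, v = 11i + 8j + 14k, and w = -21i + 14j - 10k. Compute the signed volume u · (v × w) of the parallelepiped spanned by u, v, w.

3312

v × w:
i: 8·(-10) - 14·14 = -80 - 196 = -276
j: 14·(-21) - 11·(-10) = -294 - (-110) = -184
k: 11·14 - 8·(-21) = 154 - (-168) = 322
v × w = (-276, -184, 322)
u · (v × w) = 10·(-276) + (-12)·(-184) + 12·322 = -2760 + 2208 + 3864 = 3312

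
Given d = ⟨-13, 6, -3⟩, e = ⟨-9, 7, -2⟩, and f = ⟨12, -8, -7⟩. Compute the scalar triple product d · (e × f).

359

e × f:
i: 7·(-7) - (-2)·(-8) = -49 - 16 = -65
j: (-2)·12 - (-9)·(-7) = -24 - 63 = -87
k: (-9)·(-8) - 7·12 = 72 - 84 = -12
e × f = (-65, -87, -12)
d · (e × f) = (-13)·(-65) + 6·(-87) + (-3)·(-12) = 845 - 522 + 36 = 359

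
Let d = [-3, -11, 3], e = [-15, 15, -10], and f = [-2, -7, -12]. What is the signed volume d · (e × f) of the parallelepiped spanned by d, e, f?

e × f:
i: 15·(-12) - (-10)·(-7) = -180 - 70 = -250
j: (-10)·(-2) - (-15)·(-12) = 20 - 180 = -160
k: (-15)·(-7) - 15·(-2) = 105 - (-30) = 135
e × f = (-250, -160, 135)
d · (e × f) = (-3)·(-250) + (-11)·(-160) + 3·135 = 750 + 1760 + 405 = 2915

2915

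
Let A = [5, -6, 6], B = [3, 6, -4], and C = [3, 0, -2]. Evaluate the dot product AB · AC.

156

AB = B − A = (-2, 12, -10)
AC = C − A = (-2, 6, -8)
AB · AC = (-2)·(-2) + 12·6 + (-10)·(-8) = 4 + 72 + 80 = 156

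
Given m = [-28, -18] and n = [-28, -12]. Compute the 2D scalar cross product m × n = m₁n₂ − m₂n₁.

(-28)·(-12) - (-18)·(-28) = 336 - 504 = -168

-168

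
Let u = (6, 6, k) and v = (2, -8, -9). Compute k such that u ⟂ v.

u · v = 6·2 + 6·(-8) + k·(-9) = -36 - 9k
Set equal to 0: -9k = 36, so k = -4.

-4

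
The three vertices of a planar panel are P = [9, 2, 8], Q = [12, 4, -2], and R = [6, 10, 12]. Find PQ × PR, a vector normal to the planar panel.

PQ = (3, 2, -10)
PR = (-3, 8, 4)
i: 2·4 - (-10)·8 = 8 - (-80) = 88
j: (-10)·(-3) - 3·4 = 30 - 12 = 18
k: 3·8 - 2·(-3) = 24 - (-6) = 30
PQ × PR = (88, 18, 30)

(88, 18, 30)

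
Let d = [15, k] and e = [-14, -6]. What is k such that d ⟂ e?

-35

d · e = 15·(-14) + k·(-6) = -210 - 6k
Set equal to 0: -6k = 210, so k = -35.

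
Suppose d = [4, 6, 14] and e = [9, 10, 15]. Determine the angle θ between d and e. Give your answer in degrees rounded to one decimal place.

15.3

d · e = 4·9 + 6·10 + 14·15 = 36 + 60 + 210 = 306
|d|² = 16 + 36 + 196 = 248,  |d| = √248 ≈ 15.748016
|e|² = 81 + 100 + 225 = 406,  |e| = √406 ≈ 20.149442
cos θ = 306 / (15.748016 · 20.149442) ≈ 0.96435
θ = arccos(0.96435) ≈ 15.3°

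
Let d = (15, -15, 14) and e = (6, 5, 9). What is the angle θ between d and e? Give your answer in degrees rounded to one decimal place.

d · e = 15·6 + (-15)·5 + 14·9 = 90 - 75 + 126 = 141
|d|² = 225 + 225 + 196 = 646,  |d| = √646 ≈ 25.416530
|e|² = 36 + 25 + 81 = 142,  |e| = √142 ≈ 11.916375
cos θ = 141 / (25.416530 · 11.916375) ≈ 0.46554
θ = arccos(0.46554) ≈ 62.3°

62.3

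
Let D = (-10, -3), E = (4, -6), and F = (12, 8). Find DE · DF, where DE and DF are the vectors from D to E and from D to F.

275

DE = E − D = (14, -3)
DF = F − D = (22, 11)
DE · DF = 14·22 + (-3)·11 = 308 - 33 = 275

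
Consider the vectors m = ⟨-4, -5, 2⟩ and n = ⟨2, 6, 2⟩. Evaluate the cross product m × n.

i: (-5)·2 - 2·6 = -10 - 12 = -22
j: 2·2 - (-4)·2 = 4 - (-8) = 12
k: (-4)·6 - (-5)·2 = -24 - (-10) = -14
m × n = (-22, 12, -14)

(-22, 12, -14)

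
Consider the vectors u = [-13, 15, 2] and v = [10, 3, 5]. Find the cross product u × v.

(69, 85, -189)

i: 15·5 - 2·3 = 75 - 6 = 69
j: 2·10 - (-13)·5 = 20 - (-65) = 85
k: (-13)·3 - 15·10 = -39 - 150 = -189
u × v = (69, 85, -189)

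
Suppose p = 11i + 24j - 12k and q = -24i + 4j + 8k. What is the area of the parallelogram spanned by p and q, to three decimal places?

i: 24·8 - (-12)·4 = 192 - (-48) = 240
j: (-12)·(-24) - 11·8 = 288 - 88 = 200
k: 11·4 - 24·(-24) = 44 - (-576) = 620
p × q = (240, 200, 620)
|p × q| = √(240² + 200² + 620²) = √482000 ≈ 694.2622

694.262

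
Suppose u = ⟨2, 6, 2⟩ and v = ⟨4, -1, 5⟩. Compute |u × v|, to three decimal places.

i: 6·5 - 2·(-1) = 30 - (-2) = 32
j: 2·4 - 2·5 = 8 - 10 = -2
k: 2·(-1) - 6·4 = -2 - 24 = -26
u × v = (32, -2, -26)
|u × v| = √(32² + (-2)² + (-26)²) = √1704 ≈ 41.2795

41.280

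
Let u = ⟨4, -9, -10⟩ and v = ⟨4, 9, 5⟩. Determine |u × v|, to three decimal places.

103.966

i: (-9)·5 - (-10)·9 = -45 - (-90) = 45
j: (-10)·4 - 4·5 = -40 - 20 = -60
k: 4·9 - (-9)·4 = 36 - (-36) = 72
u × v = (45, -60, 72)
|u × v| = √(45² + (-60)² + 72²) = √10809 ≈ 103.9663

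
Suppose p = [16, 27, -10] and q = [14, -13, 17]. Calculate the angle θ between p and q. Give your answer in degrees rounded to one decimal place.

110.6

p · q = 16·14 + 27·(-13) + (-10)·17 = 224 - 351 - 170 = -297
|p|² = 256 + 729 + 100 = 1085,  |p| = √1085 ≈ 32.939338
|q|² = 196 + 169 + 289 = 654,  |q| = √654 ≈ 25.573424
cos θ = -297 / (32.939338 · 25.573424) ≈ -0.35258
θ = arccos(-0.35258) ≈ 110.6°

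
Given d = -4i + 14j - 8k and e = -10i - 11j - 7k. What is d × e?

i: 14·(-7) - (-8)·(-11) = -98 - 88 = -186
j: (-8)·(-10) - (-4)·(-7) = 80 - 28 = 52
k: (-4)·(-11) - 14·(-10) = 44 - (-140) = 184
d × e = (-186, 52, 184)

(-186, 52, 184)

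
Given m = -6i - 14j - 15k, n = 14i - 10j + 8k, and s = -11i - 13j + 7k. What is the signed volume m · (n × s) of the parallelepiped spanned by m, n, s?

n × s:
i: (-10)·7 - 8·(-13) = -70 - (-104) = 34
j: 8·(-11) - 14·7 = -88 - 98 = -186
k: 14·(-13) - (-10)·(-11) = -182 - 110 = -292
n × s = (34, -186, -292)
m · (n × s) = (-6)·34 + (-14)·(-186) + (-15)·(-292) = -204 + 2604 + 4380 = 6780

6780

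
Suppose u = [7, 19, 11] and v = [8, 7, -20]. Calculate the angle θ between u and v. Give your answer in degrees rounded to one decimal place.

93.4

u · v = 7·8 + 19·7 + 11·(-20) = 56 + 133 - 220 = -31
|u|² = 49 + 361 + 121 = 531,  |u| = √531 ≈ 23.043437
|v|² = 64 + 49 + 400 = 513,  |v| = √513 ≈ 22.649503
cos θ = -31 / (23.043437 · 22.649503) ≈ -0.05940
θ = arccos(-0.05940) ≈ 93.4°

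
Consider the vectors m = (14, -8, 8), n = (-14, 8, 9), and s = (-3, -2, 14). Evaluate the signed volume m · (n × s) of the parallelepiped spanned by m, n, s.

n × s:
i: 8·14 - 9·(-2) = 112 - (-18) = 130
j: 9·(-3) - (-14)·14 = -27 - (-196) = 169
k: (-14)·(-2) - 8·(-3) = 28 - (-24) = 52
n × s = (130, 169, 52)
m · (n × s) = 14·130 + (-8)·169 + 8·52 = 1820 - 1352 + 416 = 884

884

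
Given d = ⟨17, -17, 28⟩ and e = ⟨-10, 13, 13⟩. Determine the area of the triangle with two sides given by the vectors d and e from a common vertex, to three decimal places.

i: (-17)·13 - 28·13 = -221 - 364 = -585
j: 28·(-10) - 17·13 = -280 - 221 = -501
k: 17·13 - (-17)·(-10) = 221 - 170 = 51
d × e = (-585, -501, 51)
|d × e| = √((-585)² + (-501)² + 51²) = √595827 ≈ 771.8983
area = ½ · 771.8983 ≈ 385.949

385.949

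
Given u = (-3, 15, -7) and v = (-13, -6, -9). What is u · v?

12

u · v = (-3)·(-13) + 15·(-6) + (-7)·(-9) = 39 - 90 + 63 = 12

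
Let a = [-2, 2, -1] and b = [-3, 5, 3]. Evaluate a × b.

i: 2·3 - (-1)·5 = 6 - (-5) = 11
j: (-1)·(-3) - (-2)·3 = 3 - (-6) = 9
k: (-2)·5 - 2·(-3) = -10 - (-6) = -4
a × b = (11, 9, -4)

(11, 9, -4)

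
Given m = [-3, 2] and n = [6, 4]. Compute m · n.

-10

m · n = (-3)·6 + 2·4 = -18 + 8 = -10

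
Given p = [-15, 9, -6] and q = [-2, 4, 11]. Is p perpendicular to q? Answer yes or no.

p · q = (-15)·(-2) + 9·4 + (-6)·11 = 30 + 36 - 66 = 0
Zero, so the vectors are orthogonal.

yes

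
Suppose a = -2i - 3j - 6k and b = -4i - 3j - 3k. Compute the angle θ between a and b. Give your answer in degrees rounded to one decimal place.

a · b = (-2)·(-4) + (-3)·(-3) + (-6)·(-3) = 8 + 9 + 18 = 35
|a|² = 4 + 9 + 36 = 49,  |a| = √49 ≈ 7.000000
|b|² = 16 + 9 + 9 = 34,  |b| = √34 ≈ 5.830952
cos θ = 35 / (7.000000 · 5.830952) ≈ 0.85749
θ = arccos(0.85749) ≈ 31.0°

31.0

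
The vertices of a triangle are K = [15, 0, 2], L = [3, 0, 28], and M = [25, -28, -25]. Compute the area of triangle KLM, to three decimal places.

402.174

KL = (-12, 0, 26),  KM = (10, -28, -27)
i: 0·(-27) - 26·(-28) = 0 - (-728) = 728
j: 26·10 - (-12)·(-27) = 260 - 324 = -64
k: (-12)·(-28) - 0·10 = 336 - 0 = 336
KL × KM = (728, -64, 336)
|KL × KM| = √646976 ≈ 804.3482
area = ½ · 804.3482 ≈ 402.174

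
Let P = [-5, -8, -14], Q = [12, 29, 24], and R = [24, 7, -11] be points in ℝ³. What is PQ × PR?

PQ = (17, 37, 38)
PR = (29, 15, 3)
i: 37·3 - 38·15 = 111 - 570 = -459
j: 38·29 - 17·3 = 1102 - 51 = 1051
k: 17·15 - 37·29 = 255 - 1073 = -818
PQ × PR = (-459, 1051, -818)

(-459, 1051, -818)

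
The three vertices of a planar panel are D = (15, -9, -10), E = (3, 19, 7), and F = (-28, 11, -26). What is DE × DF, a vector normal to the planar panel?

(-788, -923, 964)

DE = (-12, 28, 17)
DF = (-43, 20, -16)
i: 28·(-16) - 17·20 = -448 - 340 = -788
j: 17·(-43) - (-12)·(-16) = -731 - 192 = -923
k: (-12)·20 - 28·(-43) = -240 - (-1204) = 964
DE × DF = (-788, -923, 964)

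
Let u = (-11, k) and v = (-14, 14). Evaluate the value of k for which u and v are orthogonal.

-11

u · v = (-11)·(-14) + k·14 = 154 + 14k
Set equal to 0: 14k = -154, so k = -11.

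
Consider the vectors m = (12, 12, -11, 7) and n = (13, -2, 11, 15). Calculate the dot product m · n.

m · n = 12·13 + 12·(-2) + (-11)·11 + 7·15 = 156 - 24 - 121 + 105 = 116

116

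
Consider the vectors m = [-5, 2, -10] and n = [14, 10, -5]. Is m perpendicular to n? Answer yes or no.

m · n = (-5)·14 + 2·10 + (-10)·(-5) = -70 + 20 + 50 = 0
Zero, so the vectors are orthogonal.

yes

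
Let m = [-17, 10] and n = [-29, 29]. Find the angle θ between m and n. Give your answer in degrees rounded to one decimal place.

14.5

m · n = (-17)·(-29) + 10·29 = 493 + 290 = 783
|m|² = 289 + 100 = 389,  |m| = √389 ≈ 19.723083
|n|² = 841 + 841 = 1682,  |n| = √1682 ≈ 41.012193
cos θ = 783 / (19.723083 · 41.012193) ≈ 0.96800
θ = arccos(0.96800) ≈ 14.5°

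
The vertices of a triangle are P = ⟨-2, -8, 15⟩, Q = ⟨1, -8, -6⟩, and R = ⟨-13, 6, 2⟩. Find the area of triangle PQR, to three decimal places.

200.686

PQ = (3, 0, -21),  PR = (-11, 14, -13)
i: 0·(-13) - (-21)·14 = 0 - (-294) = 294
j: (-21)·(-11) - 3·(-13) = 231 - (-39) = 270
k: 3·14 - 0·(-11) = 42 - 0 = 42
PQ × PR = (294, 270, 42)
|PQ × PR| = √161100 ≈ 401.3726
area = ½ · 401.3726 ≈ 200.686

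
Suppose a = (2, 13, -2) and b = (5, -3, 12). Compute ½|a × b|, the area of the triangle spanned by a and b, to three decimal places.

84.701

i: 13·12 - (-2)·(-3) = 156 - 6 = 150
j: (-2)·5 - 2·12 = -10 - 24 = -34
k: 2·(-3) - 13·5 = -6 - 65 = -71
a × b = (150, -34, -71)
|a × b| = √(150² + (-34)² + (-71)²) = √28697 ≈ 169.4019
area = ½ · 169.4019 ≈ 84.701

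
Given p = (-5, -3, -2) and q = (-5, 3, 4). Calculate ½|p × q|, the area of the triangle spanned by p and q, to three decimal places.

i: (-3)·4 - (-2)·3 = -12 - (-6) = -6
j: (-2)·(-5) - (-5)·4 = 10 - (-20) = 30
k: (-5)·3 - (-3)·(-5) = -15 - 15 = -30
p × q = (-6, 30, -30)
|p × q| = √((-6)² + 30² + (-30)²) = √1836 ≈ 42.8486
area = ½ · 42.8486 ≈ 21.424

21.424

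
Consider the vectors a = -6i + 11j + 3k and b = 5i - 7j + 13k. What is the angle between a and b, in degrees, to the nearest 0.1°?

a · b = (-6)·5 + 11·(-7) + 3·13 = -30 - 77 + 39 = -68
|a|² = 36 + 121 + 9 = 166,  |a| = √166 ≈ 12.884099
|b|² = 25 + 49 + 169 = 243,  |b| = √243 ≈ 15.588457
cos θ = -68 / (12.884099 · 15.588457) ≈ -0.33857
θ = arccos(-0.33857) ≈ 109.8°

109.8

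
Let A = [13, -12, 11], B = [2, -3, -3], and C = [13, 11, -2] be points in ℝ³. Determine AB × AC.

AB = (-11, 9, -14)
AC = (0, 23, -13)
i: 9·(-13) - (-14)·23 = -117 - (-322) = 205
j: (-14)·0 - (-11)·(-13) = 0 - 143 = -143
k: (-11)·23 - 9·0 = -253 - 0 = -253
AB × AC = (205, -143, -253)

(205, -143, -253)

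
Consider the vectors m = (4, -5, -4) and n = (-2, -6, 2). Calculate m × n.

i: (-5)·2 - (-4)·(-6) = -10 - 24 = -34
j: (-4)·(-2) - 4·2 = 8 - 8 = 0
k: 4·(-6) - (-5)·(-2) = -24 - 10 = -34
m × n = (-34, 0, -34)

(-34, 0, -34)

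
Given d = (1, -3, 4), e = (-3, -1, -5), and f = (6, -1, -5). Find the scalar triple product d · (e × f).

171

e × f:
i: (-1)·(-5) - (-5)·(-1) = 5 - 5 = 0
j: (-5)·6 - (-3)·(-5) = -30 - 15 = -45
k: (-3)·(-1) - (-1)·6 = 3 - (-6) = 9
e × f = (0, -45, 9)
d · (e × f) = 1·0 + (-3)·(-45) + 4·9 = 0 + 135 + 36 = 171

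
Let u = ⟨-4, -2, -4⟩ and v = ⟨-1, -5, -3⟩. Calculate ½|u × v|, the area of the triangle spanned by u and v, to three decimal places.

12.083

i: (-2)·(-3) - (-4)·(-5) = 6 - 20 = -14
j: (-4)·(-1) - (-4)·(-3) = 4 - 12 = -8
k: (-4)·(-5) - (-2)·(-1) = 20 - 2 = 18
u × v = (-14, -8, 18)
|u × v| = √((-14)² + (-8)² + 18²) = √584 ≈ 24.1661
area = ½ · 24.1661 ≈ 12.083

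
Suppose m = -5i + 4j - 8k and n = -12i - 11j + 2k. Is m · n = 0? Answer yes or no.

yes

m · n = (-5)·(-12) + 4·(-11) + (-8)·2 = 60 - 44 - 16 = 0
Zero, so the vectors are orthogonal.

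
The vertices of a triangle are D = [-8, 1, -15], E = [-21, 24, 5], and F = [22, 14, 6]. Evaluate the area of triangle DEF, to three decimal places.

DE = (-13, 23, 20),  DF = (30, 13, 21)
i: 23·21 - 20·13 = 483 - 260 = 223
j: 20·30 - (-13)·21 = 600 - (-273) = 873
k: (-13)·13 - 23·30 = -169 - 690 = -859
DE × DF = (223, 873, -859)
|DE × DF| = √1549739 ≈ 1244.8851
area = ½ · 1244.8851 ≈ 622.443

622.443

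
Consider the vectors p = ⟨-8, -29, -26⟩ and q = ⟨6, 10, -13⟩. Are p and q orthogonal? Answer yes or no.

p · q = (-8)·6 + (-29)·10 + (-26)·(-13) = -48 - 290 + 338 = 0
Zero, so the vectors are orthogonal.

yes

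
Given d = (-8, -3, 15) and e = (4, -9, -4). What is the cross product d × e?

i: (-3)·(-4) - 15·(-9) = 12 - (-135) = 147
j: 15·4 - (-8)·(-4) = 60 - 32 = 28
k: (-8)·(-9) - (-3)·4 = 72 - (-12) = 84
d × e = (147, 28, 84)

(147, 28, 84)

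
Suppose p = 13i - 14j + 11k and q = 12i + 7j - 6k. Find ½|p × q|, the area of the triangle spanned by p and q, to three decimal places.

i: (-14)·(-6) - 11·7 = 84 - 77 = 7
j: 11·12 - 13·(-6) = 132 - (-78) = 210
k: 13·7 - (-14)·12 = 91 - (-168) = 259
p × q = (7, 210, 259)
|p × q| = √(7² + 210² + 259²) = √111230 ≈ 333.5116
area = ½ · 333.5116 ≈ 166.756

166.756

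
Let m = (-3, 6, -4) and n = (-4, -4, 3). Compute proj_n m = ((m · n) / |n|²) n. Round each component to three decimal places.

m · n = (-3)·(-4) + 6·(-4) + (-4)·3 = 12 - 24 - 12 = -24
|n|² = 16 + 16 + 9 = 41
proj_n m = (-24/41) · (-4, -4, 3) ≈ (2.341, 2.341, -1.756)

(2.341, 2.341, -1.756)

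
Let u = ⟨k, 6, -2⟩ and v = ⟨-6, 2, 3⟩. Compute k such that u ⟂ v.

u · v = k·(-6) + 6·2 + (-2)·3 = 6 - 6k
Set equal to 0: -6k = -6, so k = 1.

1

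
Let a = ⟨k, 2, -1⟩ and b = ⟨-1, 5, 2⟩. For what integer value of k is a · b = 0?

8

a · b = k·(-1) + 2·5 + (-1)·2 = 8 - 1k
Set equal to 0: -1k = -8, so k = 8.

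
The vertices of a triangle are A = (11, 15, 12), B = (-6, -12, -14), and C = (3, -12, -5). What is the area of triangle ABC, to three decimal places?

176.535

AB = (-17, -27, -26),  AC = (-8, -27, -17)
i: (-27)·(-17) - (-26)·(-27) = 459 - 702 = -243
j: (-26)·(-8) - (-17)·(-17) = 208 - 289 = -81
k: (-17)·(-27) - (-27)·(-8) = 459 - 216 = 243
AB × AC = (-243, -81, 243)
|AB × AC| = √124659 ≈ 353.0708
area = ½ · 353.0708 ≈ 176.535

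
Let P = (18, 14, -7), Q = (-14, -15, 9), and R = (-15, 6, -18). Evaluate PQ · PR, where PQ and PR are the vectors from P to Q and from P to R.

1112

PQ = Q − P = (-32, -29, 16)
PR = R − P = (-33, -8, -11)
PQ · PR = (-32)·(-33) + (-29)·(-8) + 16·(-11) = 1056 + 232 - 176 = 1112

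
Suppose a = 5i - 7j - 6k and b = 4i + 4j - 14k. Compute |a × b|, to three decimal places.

138.939

i: (-7)·(-14) - (-6)·4 = 98 - (-24) = 122
j: (-6)·4 - 5·(-14) = -24 - (-70) = 46
k: 5·4 - (-7)·4 = 20 - (-28) = 48
a × b = (122, 46, 48)
|a × b| = √(122² + 46² + 48²) = √19304 ≈ 138.9388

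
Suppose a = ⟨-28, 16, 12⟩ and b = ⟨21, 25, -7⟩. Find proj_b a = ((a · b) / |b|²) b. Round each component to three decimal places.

a · b = (-28)·21 + 16·25 + 12·(-7) = -588 + 400 - 84 = -272
|b|² = 441 + 625 + 49 = 1115
proj_b a = (-272/1115) · (21, 25, -7) ≈ (-5.123, -6.099, 1.708)

(-5.123, -6.099, 1.708)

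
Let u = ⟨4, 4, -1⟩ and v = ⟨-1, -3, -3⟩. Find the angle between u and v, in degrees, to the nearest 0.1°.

u · v = 4·(-1) + 4·(-3) + (-1)·(-3) = -4 - 12 + 3 = -13
|u|² = 16 + 16 + 1 = 33,  |u| = √33 ≈ 5.744563
|v|² = 1 + 9 + 9 = 19,  |v| = √19 ≈ 4.358899
cos θ = -13 / (5.744563 · 4.358899) ≈ -0.51917
θ = arccos(-0.51917) ≈ 121.3°

121.3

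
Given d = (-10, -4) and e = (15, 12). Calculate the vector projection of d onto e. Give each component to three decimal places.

d · e = (-10)·15 + (-4)·12 = -150 - 48 = -198
|e|² = 225 + 144 = 369
proj_e d = (-198/369) · (15, 12) ≈ (-8.049, -6.439)

(-8.049, -6.439)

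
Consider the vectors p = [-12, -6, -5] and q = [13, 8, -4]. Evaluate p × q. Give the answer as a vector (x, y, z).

(64, -113, -18)

i: (-6)·(-4) - (-5)·8 = 24 - (-40) = 64
j: (-5)·13 - (-12)·(-4) = -65 - 48 = -113
k: (-12)·8 - (-6)·13 = -96 - (-78) = -18
p × q = (64, -113, -18)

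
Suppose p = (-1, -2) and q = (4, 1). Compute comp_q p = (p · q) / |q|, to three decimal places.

-1.455

p · q = (-1)·4 + (-2)·1 = -4 - 2 = -6
|q| = √(16 + 1) = √17 ≈ 4.1231
comp_q p = -6 / √17 ≈ -1.455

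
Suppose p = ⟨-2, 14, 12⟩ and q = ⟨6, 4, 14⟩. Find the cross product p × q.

(148, 100, -92)

i: 14·14 - 12·4 = 196 - 48 = 148
j: 12·6 - (-2)·14 = 72 - (-28) = 100
k: (-2)·4 - 14·6 = -8 - 84 = -92
p × q = (148, 100, -92)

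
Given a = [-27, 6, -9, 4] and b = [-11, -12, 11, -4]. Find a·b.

a · b = (-27)·(-11) + 6·(-12) + (-9)·11 + 4·(-4) = 297 - 72 - 99 - 16 = 110

110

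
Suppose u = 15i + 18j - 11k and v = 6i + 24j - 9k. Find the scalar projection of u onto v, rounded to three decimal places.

u · v = 15·6 + 18·24 + (-11)·(-9) = 90 + 432 + 99 = 621
|v| = √(36 + 576 + 81) = √693 ≈ 26.3249
comp_v u = 621 / √693 ≈ 23.590

23.590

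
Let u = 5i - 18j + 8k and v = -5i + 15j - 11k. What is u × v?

i: (-18)·(-11) - 8·15 = 198 - 120 = 78
j: 8·(-5) - 5·(-11) = -40 - (-55) = 15
k: 5·15 - (-18)·(-5) = 75 - 90 = -15
u × v = (78, 15, -15)

(78, 15, -15)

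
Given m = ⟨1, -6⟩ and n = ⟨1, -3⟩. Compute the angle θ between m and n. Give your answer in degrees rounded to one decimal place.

m · n = 1·1 + (-6)·(-3) = 1 + 18 = 19
|m|² = 1 + 36 = 37,  |m| = √37 ≈ 6.082763
|n|² = 1 + 9 = 10,  |n| = √10 ≈ 3.162278
cos θ = 19 / (6.082763 · 3.162278) ≈ 0.98776
θ = arccos(0.98776) ≈ 9.0°

9.0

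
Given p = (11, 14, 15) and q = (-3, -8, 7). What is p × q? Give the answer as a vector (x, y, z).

(218, -122, -46)

i: 14·7 - 15·(-8) = 98 - (-120) = 218
j: 15·(-3) - 11·7 = -45 - 77 = -122
k: 11·(-8) - 14·(-3) = -88 - (-42) = -46
p × q = (218, -122, -46)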